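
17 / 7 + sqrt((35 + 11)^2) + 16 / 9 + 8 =3667 / 63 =58.21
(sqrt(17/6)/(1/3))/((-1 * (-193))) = sqrt(102)/386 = 0.03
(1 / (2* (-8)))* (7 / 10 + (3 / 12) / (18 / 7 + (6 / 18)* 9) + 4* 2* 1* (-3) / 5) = 3163 / 12480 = 0.25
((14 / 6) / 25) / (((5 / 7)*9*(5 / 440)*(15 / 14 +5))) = 60368 / 286875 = 0.21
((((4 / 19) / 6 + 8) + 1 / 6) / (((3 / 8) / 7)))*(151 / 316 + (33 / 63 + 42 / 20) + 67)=434956951 / 40527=10732.52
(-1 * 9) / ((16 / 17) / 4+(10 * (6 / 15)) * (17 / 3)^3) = -4131 / 334192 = -0.01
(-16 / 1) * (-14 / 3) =224 / 3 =74.67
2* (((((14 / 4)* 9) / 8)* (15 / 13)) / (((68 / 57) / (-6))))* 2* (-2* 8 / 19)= 17010 / 221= 76.97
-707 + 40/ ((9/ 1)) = -702.56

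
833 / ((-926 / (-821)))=683893 / 926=738.55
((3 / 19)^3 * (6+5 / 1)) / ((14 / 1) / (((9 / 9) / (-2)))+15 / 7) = -2079 / 1241479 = -0.00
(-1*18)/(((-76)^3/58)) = 261/109744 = 0.00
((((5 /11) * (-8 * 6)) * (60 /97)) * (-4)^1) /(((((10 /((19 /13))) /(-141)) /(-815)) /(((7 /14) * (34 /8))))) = 1926655.06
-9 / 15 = -3 / 5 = -0.60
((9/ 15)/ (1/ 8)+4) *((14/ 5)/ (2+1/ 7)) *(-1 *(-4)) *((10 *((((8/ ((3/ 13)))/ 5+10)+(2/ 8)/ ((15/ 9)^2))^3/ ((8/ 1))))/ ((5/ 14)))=502555903242239/ 632812500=794162.42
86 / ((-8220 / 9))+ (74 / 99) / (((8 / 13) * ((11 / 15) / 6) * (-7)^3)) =-3500656 / 28429555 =-0.12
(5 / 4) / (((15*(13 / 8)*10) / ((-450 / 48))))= -0.05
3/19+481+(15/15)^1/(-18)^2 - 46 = 2678851/6156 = 435.16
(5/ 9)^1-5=-40/ 9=-4.44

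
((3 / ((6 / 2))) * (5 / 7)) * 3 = 15 / 7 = 2.14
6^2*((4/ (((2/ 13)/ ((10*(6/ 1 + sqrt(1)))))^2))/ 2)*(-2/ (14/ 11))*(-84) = 1967565600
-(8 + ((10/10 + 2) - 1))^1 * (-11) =110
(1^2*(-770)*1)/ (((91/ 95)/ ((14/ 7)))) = -1607.69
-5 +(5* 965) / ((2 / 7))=33765 / 2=16882.50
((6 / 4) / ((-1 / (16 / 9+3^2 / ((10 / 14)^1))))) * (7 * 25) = -22645 / 6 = -3774.17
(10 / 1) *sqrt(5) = 10 *sqrt(5) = 22.36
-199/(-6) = 199/6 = 33.17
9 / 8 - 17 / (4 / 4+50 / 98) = -2999 / 296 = -10.13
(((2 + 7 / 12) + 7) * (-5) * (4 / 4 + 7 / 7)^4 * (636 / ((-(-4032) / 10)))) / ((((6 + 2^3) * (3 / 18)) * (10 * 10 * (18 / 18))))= -6095 / 1176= -5.18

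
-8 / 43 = -0.19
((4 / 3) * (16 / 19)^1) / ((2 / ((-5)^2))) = 800 / 57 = 14.04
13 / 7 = 1.86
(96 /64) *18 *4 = 108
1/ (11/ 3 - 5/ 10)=6/ 19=0.32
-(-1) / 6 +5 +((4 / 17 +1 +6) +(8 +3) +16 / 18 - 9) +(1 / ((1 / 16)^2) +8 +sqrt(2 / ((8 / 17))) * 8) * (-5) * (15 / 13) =-5997973 / 3978 - 300 * sqrt(17) / 13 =-1602.93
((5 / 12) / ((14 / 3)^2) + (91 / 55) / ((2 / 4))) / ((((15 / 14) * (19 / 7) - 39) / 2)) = -143513 / 778140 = -0.18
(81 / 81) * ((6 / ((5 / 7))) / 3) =14 / 5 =2.80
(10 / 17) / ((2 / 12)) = 60 / 17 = 3.53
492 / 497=0.99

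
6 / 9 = 2 / 3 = 0.67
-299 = -299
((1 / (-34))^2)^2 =0.00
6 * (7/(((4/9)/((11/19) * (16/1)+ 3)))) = 44037/38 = 1158.87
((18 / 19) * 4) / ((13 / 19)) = 72 / 13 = 5.54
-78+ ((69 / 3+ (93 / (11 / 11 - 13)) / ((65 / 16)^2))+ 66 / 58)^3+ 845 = 25798904876363700219 / 1839391323453125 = 14025.78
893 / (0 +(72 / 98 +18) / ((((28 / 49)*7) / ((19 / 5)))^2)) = 460600 / 8721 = 52.82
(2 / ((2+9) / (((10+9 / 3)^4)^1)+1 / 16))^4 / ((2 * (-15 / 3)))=-348869943195430992478208 / 3409853466752492805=-102312.30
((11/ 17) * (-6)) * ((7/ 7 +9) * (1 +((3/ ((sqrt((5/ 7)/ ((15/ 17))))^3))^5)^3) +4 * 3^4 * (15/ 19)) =-1161949465439916660778516464990879759420 * sqrt(357)/ 339448671314611904643504117121 - 333300/ 323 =-64676609097.42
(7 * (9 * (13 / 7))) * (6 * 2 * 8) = 11232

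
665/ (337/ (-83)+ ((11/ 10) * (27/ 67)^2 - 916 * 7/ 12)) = -7433110650/ 6015956669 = -1.24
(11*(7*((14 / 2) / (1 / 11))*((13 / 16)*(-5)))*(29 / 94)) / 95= -2235233 / 28576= -78.22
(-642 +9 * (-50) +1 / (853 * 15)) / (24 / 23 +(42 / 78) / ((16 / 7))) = -66842712976 / 78292605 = -853.76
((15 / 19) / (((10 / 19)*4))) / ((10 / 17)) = 51 / 80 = 0.64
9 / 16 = 0.56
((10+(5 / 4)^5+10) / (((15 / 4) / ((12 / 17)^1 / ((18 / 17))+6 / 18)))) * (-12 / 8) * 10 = -23605 / 256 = -92.21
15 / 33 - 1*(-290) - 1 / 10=31939 / 110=290.35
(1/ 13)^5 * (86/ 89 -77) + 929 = 929.00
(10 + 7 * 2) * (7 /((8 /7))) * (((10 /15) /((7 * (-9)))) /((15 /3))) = -14 /45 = -0.31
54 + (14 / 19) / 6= 3085 / 57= 54.12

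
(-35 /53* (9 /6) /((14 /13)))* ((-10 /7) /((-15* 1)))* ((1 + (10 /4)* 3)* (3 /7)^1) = -3315 /10388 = -0.32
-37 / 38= -0.97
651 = 651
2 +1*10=12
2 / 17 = 0.12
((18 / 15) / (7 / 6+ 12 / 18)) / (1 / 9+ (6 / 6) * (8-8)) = 5.89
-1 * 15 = -15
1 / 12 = 0.08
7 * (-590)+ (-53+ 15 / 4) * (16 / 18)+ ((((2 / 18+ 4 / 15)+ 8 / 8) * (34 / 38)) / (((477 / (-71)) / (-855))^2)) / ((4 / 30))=3680147699 / 25281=145569.70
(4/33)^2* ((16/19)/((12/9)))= 64/6897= 0.01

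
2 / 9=0.22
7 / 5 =1.40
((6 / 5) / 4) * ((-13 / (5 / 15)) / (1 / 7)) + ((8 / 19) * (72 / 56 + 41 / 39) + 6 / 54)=-12574049 / 155610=-80.80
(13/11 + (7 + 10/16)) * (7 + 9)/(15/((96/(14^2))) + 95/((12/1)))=1488/407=3.66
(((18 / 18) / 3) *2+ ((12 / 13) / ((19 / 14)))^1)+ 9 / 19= 1.82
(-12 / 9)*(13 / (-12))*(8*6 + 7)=715 / 9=79.44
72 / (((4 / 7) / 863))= 108738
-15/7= -2.14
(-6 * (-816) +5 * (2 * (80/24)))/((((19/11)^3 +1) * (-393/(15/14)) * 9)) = -4920707/20277621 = -0.24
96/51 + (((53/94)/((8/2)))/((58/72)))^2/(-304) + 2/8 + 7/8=115489915199/38403800768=3.01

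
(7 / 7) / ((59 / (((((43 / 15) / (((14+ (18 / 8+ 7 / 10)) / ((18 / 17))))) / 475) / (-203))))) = -344 / 10928713075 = -0.00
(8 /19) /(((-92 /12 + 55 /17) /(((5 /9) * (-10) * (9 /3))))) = 3400 /2147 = 1.58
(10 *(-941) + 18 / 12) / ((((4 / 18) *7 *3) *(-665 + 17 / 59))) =3330609 / 1098104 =3.03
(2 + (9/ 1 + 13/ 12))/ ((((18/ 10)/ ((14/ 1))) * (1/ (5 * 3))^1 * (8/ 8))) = 25375/ 18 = 1409.72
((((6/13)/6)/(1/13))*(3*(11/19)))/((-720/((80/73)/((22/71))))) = -0.01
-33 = -33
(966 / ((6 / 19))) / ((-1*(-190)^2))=-0.08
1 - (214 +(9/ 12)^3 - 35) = -11419/ 64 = -178.42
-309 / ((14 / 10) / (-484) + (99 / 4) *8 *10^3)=-747780 / 479159993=-0.00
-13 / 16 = -0.81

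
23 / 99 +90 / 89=10957 / 8811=1.24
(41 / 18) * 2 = 41 / 9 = 4.56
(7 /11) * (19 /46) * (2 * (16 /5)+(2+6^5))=2046.10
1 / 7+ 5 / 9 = 44 / 63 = 0.70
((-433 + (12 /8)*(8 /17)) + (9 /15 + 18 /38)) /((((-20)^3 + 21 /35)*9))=696421 /116271279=0.01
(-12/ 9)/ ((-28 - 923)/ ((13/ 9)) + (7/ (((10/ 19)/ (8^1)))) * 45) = -52/ 161055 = -0.00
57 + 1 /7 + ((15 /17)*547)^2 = 471369775 /2023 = 233005.33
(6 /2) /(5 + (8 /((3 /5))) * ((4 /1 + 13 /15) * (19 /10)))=135 /5773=0.02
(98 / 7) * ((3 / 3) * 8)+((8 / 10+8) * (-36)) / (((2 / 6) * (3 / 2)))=-2608 / 5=-521.60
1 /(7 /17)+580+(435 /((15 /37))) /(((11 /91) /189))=129226536 /77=1678266.70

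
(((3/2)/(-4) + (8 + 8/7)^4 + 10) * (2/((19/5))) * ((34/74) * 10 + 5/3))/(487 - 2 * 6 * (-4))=93409810475/2167267452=43.10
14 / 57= 0.25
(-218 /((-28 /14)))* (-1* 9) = -981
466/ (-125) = -466/ 125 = -3.73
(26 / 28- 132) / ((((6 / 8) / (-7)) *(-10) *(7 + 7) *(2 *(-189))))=0.02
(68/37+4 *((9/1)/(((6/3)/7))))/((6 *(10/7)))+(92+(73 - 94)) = 19073/222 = 85.91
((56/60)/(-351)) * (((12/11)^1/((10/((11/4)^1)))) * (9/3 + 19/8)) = -301/70200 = -0.00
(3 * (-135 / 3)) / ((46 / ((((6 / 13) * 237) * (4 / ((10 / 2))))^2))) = -22473.38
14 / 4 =7 / 2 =3.50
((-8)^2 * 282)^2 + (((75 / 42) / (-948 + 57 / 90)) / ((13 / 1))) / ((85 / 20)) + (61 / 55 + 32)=787681356895435767 / 2418200785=325730337.11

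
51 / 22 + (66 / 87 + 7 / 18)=9950 / 2871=3.47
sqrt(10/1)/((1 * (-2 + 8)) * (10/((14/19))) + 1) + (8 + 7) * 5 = 7 * sqrt(10)/577 + 75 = 75.04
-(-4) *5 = 20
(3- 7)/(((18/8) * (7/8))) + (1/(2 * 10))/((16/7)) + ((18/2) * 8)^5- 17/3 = 39007939306361/20160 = 1934917624.32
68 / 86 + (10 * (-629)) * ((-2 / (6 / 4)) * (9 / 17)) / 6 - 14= 31252 / 43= 726.79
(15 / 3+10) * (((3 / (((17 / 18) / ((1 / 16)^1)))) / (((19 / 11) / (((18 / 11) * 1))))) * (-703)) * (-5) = 674325 / 68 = 9916.54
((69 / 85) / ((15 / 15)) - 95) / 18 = -5.23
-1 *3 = -3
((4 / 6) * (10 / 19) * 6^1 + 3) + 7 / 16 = 1685 / 304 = 5.54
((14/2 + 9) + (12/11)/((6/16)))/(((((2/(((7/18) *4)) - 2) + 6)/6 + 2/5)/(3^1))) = 131040/2959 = 44.29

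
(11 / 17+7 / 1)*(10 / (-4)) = -325 / 17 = -19.12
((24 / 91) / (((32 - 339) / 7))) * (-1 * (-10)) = -240 / 3991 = -0.06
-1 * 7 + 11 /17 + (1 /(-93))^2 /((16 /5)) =-14945387 /2352528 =-6.35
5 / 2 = 2.50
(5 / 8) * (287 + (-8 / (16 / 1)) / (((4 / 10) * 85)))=97575 / 544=179.37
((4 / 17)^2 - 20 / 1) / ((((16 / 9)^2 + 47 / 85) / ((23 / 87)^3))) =-1051958820 / 10600410571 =-0.10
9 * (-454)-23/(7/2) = -28648/7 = -4092.57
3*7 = 21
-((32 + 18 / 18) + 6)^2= -1521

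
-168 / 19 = -8.84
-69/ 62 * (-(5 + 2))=483/ 62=7.79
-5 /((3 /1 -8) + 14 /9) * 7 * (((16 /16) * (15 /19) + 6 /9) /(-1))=-8715 /589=-14.80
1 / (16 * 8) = 0.01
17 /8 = 2.12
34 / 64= 17 / 32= 0.53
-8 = -8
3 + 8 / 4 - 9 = -4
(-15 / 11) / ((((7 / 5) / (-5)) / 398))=149250 / 77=1938.31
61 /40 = 1.52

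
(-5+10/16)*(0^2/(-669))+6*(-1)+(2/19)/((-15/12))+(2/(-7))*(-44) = 6.49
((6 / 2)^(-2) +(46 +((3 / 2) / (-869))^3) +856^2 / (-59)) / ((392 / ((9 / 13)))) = -34492436550273145 / 1578449701436608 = -21.85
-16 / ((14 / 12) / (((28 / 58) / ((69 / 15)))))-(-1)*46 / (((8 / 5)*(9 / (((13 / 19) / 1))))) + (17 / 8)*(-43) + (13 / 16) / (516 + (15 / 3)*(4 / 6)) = -13561683071 / 149642784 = -90.63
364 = 364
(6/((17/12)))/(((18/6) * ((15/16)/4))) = 512/85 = 6.02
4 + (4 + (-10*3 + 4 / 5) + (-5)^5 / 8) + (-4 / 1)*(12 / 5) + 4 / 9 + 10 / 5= -150833 / 360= -418.98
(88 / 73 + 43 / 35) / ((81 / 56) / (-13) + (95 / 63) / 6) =17462952 / 1004845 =17.38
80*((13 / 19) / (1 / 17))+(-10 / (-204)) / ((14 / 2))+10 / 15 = 12632659 / 13566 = 931.20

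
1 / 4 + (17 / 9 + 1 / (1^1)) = 113 / 36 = 3.14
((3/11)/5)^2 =9/3025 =0.00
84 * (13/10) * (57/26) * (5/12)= 399/4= 99.75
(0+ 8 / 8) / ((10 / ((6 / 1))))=3 / 5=0.60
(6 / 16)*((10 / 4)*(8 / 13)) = 0.58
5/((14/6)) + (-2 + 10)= 71/7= 10.14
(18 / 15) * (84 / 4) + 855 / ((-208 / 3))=12.87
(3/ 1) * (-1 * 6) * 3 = -54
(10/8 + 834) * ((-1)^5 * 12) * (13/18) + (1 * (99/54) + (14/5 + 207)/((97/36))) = -3472181/485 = -7159.14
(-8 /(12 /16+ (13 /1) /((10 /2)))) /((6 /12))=-320 /67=-4.78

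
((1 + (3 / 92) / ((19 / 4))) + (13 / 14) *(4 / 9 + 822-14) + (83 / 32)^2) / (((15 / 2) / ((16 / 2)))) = 809.00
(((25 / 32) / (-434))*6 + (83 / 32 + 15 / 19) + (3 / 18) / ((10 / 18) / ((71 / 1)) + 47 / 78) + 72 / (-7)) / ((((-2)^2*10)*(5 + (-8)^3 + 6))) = 555274813 / 1675798627440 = 0.00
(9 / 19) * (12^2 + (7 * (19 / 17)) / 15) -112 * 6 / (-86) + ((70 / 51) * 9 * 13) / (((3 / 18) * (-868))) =161807262 / 2152795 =75.16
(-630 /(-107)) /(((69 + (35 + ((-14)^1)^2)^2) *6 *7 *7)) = 0.00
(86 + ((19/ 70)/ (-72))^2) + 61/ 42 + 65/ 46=51918459503/ 584236800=88.87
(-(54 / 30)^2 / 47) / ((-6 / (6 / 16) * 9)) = 9 / 18800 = 0.00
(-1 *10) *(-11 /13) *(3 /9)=110 /39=2.82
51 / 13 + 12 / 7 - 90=-7677 / 91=-84.36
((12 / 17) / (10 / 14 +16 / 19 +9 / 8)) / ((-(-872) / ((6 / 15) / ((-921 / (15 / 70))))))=-76 / 2704981605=-0.00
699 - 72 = 627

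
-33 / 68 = -0.49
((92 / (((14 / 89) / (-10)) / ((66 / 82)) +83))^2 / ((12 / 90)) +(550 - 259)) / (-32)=-55724704031823 / 5939631882496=-9.38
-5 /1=-5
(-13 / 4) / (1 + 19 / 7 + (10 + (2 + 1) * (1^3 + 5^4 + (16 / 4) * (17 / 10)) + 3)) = -455 / 268116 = -0.00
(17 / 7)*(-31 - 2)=-561 / 7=-80.14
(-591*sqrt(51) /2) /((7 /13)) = -7683*sqrt(51) /14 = -3919.11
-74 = -74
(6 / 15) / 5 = 2 / 25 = 0.08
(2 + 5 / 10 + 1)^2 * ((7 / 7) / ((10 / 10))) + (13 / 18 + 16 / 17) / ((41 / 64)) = 372529 / 25092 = 14.85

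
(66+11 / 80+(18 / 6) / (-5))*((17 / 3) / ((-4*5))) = -89131 / 4800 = -18.57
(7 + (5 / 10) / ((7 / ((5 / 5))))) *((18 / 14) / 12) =0.76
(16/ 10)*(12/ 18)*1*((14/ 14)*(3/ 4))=4/ 5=0.80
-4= -4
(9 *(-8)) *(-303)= 21816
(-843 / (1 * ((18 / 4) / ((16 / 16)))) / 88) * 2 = -281 / 66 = -4.26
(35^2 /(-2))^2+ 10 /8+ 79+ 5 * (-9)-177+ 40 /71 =53252139 /142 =375015.06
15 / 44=0.34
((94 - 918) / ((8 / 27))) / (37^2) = -2781 / 1369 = -2.03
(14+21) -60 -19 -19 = -63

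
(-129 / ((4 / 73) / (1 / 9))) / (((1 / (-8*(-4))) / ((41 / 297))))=-1029592 / 891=-1155.55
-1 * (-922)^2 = -850084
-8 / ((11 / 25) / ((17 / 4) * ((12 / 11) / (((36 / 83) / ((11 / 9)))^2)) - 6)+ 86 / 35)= -754803700 / 233179757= -3.24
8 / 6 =4 / 3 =1.33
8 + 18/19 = 170/19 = 8.95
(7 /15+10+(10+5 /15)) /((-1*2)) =-10.40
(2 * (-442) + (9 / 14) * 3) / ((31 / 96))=-2731.58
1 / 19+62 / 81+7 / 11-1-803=-13586294 / 16929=-802.55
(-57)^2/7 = 3249/7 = 464.14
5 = 5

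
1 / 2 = 0.50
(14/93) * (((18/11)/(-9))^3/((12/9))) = -28/41261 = -0.00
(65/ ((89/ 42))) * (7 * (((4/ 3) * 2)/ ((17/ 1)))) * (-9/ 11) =-458640/ 16643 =-27.56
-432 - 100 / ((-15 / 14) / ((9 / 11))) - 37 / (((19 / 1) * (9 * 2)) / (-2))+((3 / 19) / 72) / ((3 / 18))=-2674081 / 7524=-355.41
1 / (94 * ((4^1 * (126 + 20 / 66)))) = 33 / 1567168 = 0.00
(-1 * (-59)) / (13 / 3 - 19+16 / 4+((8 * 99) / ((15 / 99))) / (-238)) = -105315 / 58244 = -1.81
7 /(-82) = -7 /82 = -0.09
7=7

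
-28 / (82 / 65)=-910 / 41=-22.20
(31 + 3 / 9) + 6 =112 / 3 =37.33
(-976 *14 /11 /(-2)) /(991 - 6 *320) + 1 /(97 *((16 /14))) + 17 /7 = 98198355 /55509608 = 1.77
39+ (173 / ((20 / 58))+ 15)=5557 / 10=555.70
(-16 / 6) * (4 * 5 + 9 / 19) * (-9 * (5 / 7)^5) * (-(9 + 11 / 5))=-46680000 / 45619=-1023.26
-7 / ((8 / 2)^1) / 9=-7 / 36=-0.19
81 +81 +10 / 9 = 1468 / 9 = 163.11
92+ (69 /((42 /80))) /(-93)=90.59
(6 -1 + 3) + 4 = 12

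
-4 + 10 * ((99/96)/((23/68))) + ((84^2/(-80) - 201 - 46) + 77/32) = -1127201/3680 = -306.30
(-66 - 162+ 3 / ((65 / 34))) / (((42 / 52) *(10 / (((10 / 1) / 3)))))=-9812 / 105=-93.45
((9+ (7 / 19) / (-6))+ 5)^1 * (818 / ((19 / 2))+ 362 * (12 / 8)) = 8768.84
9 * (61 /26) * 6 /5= 1647 /65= 25.34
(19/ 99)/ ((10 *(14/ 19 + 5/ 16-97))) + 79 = 1140650857/ 14438655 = 79.00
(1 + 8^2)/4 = 65/4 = 16.25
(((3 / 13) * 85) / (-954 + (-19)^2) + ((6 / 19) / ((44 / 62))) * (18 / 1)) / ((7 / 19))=12851571 / 593593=21.65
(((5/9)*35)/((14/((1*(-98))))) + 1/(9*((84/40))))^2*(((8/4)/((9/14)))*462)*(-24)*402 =-62380738921600/243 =-256710859759.67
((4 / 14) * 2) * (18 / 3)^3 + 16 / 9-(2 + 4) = 7510 / 63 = 119.21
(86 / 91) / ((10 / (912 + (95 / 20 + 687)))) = 55169 / 364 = 151.56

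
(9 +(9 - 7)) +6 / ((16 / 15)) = 133 / 8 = 16.62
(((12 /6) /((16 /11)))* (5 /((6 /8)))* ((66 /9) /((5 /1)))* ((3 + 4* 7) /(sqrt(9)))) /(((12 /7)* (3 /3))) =26257 /324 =81.04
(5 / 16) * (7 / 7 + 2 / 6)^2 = 5 / 9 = 0.56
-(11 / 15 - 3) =34 / 15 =2.27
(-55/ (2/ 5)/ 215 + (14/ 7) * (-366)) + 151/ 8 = -245535/ 344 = -713.76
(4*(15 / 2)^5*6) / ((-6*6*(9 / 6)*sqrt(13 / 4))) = -84375*sqrt(13) / 52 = -5850.35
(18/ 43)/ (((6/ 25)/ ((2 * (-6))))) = -900/ 43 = -20.93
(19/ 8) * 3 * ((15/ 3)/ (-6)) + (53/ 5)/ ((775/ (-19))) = -384237/ 62000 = -6.20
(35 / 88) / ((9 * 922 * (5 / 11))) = 0.00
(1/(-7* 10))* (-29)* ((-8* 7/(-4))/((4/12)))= 87/5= 17.40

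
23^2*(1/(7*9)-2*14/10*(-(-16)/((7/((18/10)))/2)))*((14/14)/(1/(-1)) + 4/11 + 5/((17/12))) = -10378071707/294525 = -35236.64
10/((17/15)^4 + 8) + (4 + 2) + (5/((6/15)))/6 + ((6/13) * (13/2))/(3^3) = 9.23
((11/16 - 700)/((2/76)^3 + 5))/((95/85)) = -68666893/548722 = -125.14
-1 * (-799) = 799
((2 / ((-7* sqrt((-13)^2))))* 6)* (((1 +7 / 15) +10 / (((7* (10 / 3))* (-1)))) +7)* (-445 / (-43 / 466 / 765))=-107112411360 / 27391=-3910496.56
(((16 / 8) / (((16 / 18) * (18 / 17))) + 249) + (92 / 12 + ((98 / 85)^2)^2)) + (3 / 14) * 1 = 2286901580713 / 8769705000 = 260.77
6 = 6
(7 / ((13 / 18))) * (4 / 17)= 504 / 221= 2.28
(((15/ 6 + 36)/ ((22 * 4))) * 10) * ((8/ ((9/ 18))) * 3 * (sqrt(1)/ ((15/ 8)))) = 112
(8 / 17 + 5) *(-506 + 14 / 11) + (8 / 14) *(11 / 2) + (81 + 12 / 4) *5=-3060458 / 1309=-2338.01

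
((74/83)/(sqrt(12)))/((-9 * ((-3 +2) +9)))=-37 * sqrt(3)/17928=-0.00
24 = 24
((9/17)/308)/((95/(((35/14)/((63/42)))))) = 3/99484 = 0.00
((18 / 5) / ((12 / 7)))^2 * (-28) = -3087 / 25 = -123.48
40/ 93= 0.43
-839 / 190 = -4.42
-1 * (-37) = 37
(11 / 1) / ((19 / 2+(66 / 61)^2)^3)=4533792943768 / 500774256703531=0.01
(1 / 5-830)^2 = 17214201 / 25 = 688568.04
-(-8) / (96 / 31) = 31 / 12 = 2.58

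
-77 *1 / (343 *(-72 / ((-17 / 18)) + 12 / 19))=-0.00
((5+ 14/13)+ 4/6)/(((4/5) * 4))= 1315/624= 2.11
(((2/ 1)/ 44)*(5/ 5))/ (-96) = -1/ 2112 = -0.00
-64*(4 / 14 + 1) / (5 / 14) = -1152 / 5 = -230.40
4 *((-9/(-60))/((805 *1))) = 3/4025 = 0.00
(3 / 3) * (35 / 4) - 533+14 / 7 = -2089 / 4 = -522.25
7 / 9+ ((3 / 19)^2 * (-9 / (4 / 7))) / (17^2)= 2916109 / 3755844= 0.78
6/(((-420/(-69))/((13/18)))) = 299/420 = 0.71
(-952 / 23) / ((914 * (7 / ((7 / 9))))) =-476 / 94599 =-0.01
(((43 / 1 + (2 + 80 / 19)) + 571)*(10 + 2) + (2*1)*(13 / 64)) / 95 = 4525303 / 57760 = 78.35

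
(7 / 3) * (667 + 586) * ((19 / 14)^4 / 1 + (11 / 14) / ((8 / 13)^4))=31232815895 / 1204224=25936.05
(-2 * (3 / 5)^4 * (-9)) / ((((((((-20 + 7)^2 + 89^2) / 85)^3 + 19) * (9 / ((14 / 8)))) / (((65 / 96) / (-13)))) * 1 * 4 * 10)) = -34391 / 50203192640000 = -0.00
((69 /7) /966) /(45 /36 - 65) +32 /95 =15986 /47481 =0.34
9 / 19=0.47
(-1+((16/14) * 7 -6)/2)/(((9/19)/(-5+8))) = 0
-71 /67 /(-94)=0.01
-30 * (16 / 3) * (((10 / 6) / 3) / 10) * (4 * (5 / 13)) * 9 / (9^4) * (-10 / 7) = 16000 / 597051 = 0.03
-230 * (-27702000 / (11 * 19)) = 335340000 / 11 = 30485454.55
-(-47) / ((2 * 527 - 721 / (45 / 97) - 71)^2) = 95175 / 660592804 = 0.00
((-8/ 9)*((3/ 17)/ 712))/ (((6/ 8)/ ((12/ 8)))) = -2/ 4539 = -0.00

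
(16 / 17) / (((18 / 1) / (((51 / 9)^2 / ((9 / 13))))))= 1768 / 729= 2.43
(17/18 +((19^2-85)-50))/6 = 4085/108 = 37.82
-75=-75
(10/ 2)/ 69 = 5/ 69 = 0.07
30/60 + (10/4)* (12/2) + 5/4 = 16.75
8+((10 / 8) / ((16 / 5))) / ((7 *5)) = 3589 / 448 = 8.01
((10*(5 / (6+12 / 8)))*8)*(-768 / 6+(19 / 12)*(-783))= -218840 / 3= -72946.67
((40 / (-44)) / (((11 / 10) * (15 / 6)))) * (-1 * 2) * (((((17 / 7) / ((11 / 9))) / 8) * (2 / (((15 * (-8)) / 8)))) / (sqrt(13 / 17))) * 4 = -0.10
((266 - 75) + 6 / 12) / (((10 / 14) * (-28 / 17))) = -6511 / 40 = -162.78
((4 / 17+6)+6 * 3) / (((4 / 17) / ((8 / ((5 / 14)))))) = 11536 / 5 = 2307.20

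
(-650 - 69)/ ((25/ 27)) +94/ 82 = -794758/ 1025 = -775.37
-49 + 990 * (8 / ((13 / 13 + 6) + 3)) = 743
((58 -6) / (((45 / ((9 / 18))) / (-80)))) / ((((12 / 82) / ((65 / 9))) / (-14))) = 7760480 / 243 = 31936.13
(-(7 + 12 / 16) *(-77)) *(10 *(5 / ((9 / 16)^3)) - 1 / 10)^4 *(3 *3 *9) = 41932789833535443858176924147 / 139471376040000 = 300655166845914.23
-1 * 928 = -928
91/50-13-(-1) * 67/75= -1543/150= -10.29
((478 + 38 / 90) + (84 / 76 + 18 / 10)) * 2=164614 / 171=962.65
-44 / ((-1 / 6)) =264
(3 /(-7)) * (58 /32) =-87 /112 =-0.78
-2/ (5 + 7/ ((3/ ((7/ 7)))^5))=-243/ 611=-0.40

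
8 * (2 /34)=8 /17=0.47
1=1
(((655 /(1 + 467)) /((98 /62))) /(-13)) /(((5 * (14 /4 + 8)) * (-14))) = 4061 /47996676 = 0.00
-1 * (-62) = 62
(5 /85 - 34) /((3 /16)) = -9232 /51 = -181.02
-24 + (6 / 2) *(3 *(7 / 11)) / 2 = -21.14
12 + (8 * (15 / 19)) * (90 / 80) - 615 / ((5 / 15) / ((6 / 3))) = -69747 / 19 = -3670.89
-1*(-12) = 12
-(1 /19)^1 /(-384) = 1 /7296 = 0.00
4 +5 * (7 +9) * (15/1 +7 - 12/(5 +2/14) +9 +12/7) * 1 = 51124/21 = 2434.48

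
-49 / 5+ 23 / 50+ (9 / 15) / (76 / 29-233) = -1040299 / 111350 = -9.34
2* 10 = 20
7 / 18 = 0.39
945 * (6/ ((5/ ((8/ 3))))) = 3024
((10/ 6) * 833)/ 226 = 4165/ 678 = 6.14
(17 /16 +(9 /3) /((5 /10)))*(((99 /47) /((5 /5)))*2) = 11187 /376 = 29.75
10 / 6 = 5 / 3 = 1.67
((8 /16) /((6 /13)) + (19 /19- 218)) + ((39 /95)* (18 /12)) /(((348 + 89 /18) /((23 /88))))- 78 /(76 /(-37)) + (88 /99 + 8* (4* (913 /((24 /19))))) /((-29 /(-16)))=174433198075409 /13861991880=12583.56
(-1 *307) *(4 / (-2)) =614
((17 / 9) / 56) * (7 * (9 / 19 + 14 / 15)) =6817 / 20520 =0.33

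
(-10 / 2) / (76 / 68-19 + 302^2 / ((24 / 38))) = -255 / 7363811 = -0.00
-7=-7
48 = 48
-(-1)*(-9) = -9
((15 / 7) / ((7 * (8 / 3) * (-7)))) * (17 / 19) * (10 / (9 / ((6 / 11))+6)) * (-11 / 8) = 0.01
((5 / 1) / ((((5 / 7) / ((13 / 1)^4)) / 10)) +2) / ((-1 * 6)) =-333212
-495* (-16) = 7920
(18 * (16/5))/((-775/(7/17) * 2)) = -1008/65875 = -0.02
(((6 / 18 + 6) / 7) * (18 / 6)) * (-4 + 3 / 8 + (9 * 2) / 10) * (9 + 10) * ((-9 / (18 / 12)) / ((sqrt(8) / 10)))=79059 * sqrt(2) / 56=1996.54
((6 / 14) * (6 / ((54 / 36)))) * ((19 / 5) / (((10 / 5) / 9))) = 1026 / 35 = 29.31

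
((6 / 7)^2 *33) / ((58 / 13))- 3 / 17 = 127011 / 24157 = 5.26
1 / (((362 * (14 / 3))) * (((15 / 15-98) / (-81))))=0.00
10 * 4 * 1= 40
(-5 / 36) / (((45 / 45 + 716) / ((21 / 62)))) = -35 / 533448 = -0.00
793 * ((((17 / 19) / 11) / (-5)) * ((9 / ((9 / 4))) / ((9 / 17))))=-916708 / 9405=-97.47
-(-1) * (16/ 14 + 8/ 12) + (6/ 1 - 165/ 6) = -827/ 42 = -19.69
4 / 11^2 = 4 / 121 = 0.03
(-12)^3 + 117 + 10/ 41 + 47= -1563.76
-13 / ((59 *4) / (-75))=975 / 236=4.13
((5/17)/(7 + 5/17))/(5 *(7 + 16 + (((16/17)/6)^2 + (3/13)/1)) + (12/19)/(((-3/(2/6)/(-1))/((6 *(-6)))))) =3212235/9061759544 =0.00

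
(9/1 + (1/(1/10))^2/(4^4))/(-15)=-601/960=-0.63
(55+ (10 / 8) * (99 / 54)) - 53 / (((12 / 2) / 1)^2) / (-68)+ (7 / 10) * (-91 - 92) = -866429 / 12240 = -70.79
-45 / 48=-15 / 16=-0.94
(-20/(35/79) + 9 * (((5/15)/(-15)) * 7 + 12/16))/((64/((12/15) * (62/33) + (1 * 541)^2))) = -89679382341/492800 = -181979.27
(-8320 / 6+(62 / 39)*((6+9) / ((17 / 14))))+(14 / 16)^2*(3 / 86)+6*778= 12045843637 / 3649152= 3301.00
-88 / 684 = -22 / 171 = -0.13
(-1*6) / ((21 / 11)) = -22 / 7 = -3.14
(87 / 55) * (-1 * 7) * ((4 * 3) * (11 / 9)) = -812 / 5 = -162.40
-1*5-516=-521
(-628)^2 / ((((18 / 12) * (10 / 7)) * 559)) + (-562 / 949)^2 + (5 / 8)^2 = 329.98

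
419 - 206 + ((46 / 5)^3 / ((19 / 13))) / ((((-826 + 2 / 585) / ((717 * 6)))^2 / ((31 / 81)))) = 3981680980963539 / 693173352190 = 5744.13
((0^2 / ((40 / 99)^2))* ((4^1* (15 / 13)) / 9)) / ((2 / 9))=0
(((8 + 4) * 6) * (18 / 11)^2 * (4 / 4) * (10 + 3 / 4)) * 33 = 752328 / 11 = 68393.45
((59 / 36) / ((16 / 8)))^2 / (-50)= -3481 / 259200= -0.01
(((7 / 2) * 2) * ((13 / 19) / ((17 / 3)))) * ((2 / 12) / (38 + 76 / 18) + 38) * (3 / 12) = 463827 / 57760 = 8.03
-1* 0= 0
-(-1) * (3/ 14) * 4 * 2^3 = 6.86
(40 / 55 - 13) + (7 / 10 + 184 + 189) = 39757 / 110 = 361.43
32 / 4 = 8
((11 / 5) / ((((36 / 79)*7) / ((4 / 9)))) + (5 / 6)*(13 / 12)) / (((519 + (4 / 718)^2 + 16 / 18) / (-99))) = -38883011057 / 168849585800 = -0.23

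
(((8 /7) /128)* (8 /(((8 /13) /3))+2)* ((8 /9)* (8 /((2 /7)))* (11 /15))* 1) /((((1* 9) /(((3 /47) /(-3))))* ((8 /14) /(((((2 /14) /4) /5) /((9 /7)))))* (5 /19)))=-59983 /102789000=-0.00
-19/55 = -0.35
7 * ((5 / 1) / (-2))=-35 / 2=-17.50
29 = 29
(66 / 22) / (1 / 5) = 15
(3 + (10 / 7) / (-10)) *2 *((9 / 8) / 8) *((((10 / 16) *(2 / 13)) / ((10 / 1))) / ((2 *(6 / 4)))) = 0.00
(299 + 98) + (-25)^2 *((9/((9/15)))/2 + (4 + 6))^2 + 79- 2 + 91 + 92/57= 43769813/228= 191972.86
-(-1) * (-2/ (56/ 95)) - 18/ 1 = -599/ 28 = -21.39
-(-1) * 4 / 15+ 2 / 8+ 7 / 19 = 1009 / 1140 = 0.89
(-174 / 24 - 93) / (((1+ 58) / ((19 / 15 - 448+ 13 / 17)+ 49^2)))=-199911733 / 60180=-3321.90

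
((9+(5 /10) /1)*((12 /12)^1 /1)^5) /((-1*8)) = -19 /16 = -1.19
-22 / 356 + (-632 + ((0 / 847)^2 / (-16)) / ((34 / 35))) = -112507 / 178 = -632.06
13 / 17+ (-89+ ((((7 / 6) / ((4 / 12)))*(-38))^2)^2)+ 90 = 5319312287 / 17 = 312900722.76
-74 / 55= -1.35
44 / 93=0.47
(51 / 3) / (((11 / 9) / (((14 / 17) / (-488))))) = -63 / 2684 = -0.02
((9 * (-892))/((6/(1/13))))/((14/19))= -12711/91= -139.68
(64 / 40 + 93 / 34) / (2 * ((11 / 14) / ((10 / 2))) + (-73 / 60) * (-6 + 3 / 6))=5628 / 9095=0.62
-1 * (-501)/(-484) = -1.04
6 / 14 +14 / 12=1.60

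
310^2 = 96100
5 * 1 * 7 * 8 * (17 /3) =4760 /3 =1586.67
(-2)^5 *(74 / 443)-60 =-28948 / 443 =-65.35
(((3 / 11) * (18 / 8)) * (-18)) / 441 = -27 / 1078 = -0.03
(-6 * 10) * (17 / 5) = -204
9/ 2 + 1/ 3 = 29/ 6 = 4.83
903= 903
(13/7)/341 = 13/2387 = 0.01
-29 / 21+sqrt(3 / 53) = -29 / 21+sqrt(159) / 53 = -1.14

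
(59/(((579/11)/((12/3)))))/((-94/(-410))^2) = 109096900/1279011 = 85.30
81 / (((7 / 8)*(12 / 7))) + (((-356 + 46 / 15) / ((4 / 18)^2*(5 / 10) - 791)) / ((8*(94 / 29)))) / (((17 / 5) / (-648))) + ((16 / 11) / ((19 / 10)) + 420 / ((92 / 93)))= 476.05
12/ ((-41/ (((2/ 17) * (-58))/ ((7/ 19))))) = 26448/ 4879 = 5.42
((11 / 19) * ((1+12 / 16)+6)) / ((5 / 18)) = 16.15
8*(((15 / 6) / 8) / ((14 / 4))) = 5 / 7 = 0.71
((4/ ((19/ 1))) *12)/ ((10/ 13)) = 312/ 95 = 3.28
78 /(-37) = -78 /37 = -2.11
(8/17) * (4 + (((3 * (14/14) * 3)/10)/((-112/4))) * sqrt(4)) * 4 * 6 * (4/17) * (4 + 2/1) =634752/10115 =62.75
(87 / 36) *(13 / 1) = 377 / 12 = 31.42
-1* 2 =-2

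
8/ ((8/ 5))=5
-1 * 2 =-2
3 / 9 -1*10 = -9.67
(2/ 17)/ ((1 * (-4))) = -1/ 34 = -0.03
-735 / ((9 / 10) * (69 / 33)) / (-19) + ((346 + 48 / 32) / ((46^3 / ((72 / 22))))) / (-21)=4390898555 / 213603852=20.56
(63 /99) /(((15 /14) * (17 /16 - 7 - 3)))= -1568 /23595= -0.07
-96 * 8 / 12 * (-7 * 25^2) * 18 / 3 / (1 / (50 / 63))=4000000 / 3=1333333.33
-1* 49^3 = -117649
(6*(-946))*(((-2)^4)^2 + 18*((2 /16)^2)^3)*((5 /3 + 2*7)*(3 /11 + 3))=-610321727349 /8192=-74502163.98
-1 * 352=-352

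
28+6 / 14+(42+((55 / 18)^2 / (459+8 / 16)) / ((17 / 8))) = 623957959 / 8858241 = 70.44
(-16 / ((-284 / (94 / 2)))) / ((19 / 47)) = 8836 / 1349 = 6.55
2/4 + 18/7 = 43/14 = 3.07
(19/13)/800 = 19/10400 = 0.00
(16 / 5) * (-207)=-3312 / 5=-662.40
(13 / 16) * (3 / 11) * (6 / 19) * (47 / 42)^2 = 0.09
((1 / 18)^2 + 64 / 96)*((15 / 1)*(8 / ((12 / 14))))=7595 / 81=93.77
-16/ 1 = -16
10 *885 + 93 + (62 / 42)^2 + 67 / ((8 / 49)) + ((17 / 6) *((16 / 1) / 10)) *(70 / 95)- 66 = 3114606517 / 335160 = 9292.89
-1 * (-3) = 3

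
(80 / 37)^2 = 6400 / 1369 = 4.67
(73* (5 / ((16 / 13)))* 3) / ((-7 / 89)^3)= -10035233715 / 5488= -1828577.57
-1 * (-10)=10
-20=-20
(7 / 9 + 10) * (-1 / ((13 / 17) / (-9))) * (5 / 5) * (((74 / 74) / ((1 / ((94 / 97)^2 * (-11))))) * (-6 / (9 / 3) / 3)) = 3304664 / 3783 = 873.56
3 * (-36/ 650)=-54/ 325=-0.17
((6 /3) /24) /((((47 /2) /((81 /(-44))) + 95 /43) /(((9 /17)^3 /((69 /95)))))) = -26801685 /16618536932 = -0.00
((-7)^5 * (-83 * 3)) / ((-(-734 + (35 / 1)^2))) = -4184943 / 491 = -8523.31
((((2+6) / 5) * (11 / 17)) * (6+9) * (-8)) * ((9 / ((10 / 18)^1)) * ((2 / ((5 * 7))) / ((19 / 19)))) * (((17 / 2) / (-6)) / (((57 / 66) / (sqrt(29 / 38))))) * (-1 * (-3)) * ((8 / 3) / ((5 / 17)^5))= 599032.64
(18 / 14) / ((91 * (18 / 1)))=1 / 1274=0.00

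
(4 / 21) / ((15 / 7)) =4 / 45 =0.09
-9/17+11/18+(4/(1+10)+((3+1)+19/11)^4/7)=690624607/4480146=154.15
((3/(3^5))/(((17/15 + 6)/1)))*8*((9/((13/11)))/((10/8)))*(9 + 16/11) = 3680/4173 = 0.88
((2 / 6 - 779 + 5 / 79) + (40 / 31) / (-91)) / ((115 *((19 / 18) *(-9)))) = 1041131578 / 1460840745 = 0.71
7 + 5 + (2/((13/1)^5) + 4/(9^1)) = 41584834/3341637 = 12.44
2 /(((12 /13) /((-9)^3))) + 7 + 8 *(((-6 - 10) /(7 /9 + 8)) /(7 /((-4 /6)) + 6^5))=-1572.50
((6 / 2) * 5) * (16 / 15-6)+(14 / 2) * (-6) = -116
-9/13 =-0.69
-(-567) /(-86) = -567 /86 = -6.59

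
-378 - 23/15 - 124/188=-268036/705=-380.19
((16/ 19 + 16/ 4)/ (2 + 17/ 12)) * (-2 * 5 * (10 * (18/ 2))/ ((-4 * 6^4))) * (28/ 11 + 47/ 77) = 46575/ 59983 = 0.78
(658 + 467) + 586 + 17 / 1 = 1728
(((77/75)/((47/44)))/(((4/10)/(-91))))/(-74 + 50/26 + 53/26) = 4008004/1283805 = 3.12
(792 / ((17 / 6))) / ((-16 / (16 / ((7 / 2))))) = -9504 / 119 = -79.87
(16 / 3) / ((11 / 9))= 48 / 11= 4.36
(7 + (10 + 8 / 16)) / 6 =35 / 12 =2.92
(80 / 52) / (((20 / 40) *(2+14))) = 5 / 26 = 0.19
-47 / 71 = -0.66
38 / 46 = 19 / 23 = 0.83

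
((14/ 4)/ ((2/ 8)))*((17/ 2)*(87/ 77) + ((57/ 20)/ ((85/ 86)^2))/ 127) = 6801697647/ 50466625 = 134.78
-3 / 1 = -3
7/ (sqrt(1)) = 7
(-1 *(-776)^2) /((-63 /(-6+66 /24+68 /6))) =77263.32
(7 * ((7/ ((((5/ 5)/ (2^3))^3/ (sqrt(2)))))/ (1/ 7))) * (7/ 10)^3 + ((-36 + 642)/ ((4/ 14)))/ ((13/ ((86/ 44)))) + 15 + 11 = 98639/ 286 + 7529536 * sqrt(2)/ 125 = 85531.87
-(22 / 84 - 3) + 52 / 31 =5749 / 1302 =4.42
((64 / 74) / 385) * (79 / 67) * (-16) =-40448 / 954415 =-0.04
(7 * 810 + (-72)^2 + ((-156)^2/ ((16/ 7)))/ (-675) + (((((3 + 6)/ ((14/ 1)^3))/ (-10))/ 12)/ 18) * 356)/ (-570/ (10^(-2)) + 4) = -2974009249/ 15639702400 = -0.19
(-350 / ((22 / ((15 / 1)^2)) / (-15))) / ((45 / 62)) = 813750 / 11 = 73977.27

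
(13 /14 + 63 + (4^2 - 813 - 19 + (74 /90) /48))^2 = 129301028265721 /228614400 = 565585.67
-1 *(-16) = 16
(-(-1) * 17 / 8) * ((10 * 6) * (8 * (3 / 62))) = 1530 / 31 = 49.35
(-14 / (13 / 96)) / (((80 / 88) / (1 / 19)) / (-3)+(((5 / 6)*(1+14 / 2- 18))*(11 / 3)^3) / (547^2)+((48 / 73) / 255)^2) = 13795428577484030400 / 768461281356844543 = 17.95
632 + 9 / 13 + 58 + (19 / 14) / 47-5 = 5865659 / 8554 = 685.72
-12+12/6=-10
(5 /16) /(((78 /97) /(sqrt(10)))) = 1.23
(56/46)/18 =0.07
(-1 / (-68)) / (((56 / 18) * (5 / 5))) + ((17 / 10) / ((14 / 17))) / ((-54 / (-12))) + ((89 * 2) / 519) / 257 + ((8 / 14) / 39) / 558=2140758838481 / 4605586942320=0.46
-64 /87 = -0.74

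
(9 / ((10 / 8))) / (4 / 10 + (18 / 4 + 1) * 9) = 72 / 499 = 0.14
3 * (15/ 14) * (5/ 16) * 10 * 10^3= 140625/ 14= 10044.64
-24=-24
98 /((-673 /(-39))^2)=149058 /452929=0.33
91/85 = 1.07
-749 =-749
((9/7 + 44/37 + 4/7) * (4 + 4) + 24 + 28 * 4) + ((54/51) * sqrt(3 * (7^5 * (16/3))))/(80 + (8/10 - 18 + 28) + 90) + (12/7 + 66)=2205 * sqrt(7)/1921 + 59074/259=231.12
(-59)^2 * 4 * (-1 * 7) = -97468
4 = 4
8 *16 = 128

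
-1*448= -448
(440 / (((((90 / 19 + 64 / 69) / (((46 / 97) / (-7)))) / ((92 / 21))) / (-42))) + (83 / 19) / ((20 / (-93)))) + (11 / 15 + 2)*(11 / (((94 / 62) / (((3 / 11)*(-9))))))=861556880763 / 958028260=899.30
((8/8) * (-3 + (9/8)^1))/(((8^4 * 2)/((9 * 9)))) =-1215/65536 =-0.02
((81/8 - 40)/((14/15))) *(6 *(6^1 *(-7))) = 32265/4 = 8066.25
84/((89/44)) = 41.53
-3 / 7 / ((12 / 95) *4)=-0.85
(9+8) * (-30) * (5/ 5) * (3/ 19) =-1530/ 19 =-80.53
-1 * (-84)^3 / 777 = 28224 / 37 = 762.81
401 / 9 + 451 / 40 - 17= 13979 / 360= 38.83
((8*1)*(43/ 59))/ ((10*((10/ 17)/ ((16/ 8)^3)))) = 11696/ 1475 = 7.93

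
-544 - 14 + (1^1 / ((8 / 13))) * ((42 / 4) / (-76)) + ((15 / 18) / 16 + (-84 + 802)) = 583051 / 3648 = 159.83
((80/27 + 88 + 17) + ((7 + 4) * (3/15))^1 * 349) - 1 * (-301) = 158863/135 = 1176.76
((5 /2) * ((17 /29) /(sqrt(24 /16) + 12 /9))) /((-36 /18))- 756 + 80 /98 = -1078114 /1421 + 153 * sqrt(6) /116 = -755.47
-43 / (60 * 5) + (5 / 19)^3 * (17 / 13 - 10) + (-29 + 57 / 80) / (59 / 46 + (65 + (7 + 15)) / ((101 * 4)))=-57609236291 / 3002698725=-19.19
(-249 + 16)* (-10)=2330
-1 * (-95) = 95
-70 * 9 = -630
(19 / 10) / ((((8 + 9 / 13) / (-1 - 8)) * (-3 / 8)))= 2964 / 565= 5.25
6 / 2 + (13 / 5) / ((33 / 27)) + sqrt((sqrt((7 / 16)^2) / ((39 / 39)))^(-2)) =7.41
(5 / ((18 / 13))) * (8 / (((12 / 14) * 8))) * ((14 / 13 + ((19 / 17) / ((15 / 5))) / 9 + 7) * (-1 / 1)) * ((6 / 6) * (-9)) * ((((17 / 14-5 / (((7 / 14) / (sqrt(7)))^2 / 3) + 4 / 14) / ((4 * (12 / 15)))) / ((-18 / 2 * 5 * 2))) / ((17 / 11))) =289077635 / 998784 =289.43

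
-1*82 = -82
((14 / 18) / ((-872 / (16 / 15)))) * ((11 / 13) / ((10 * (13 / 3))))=-77 / 4144725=-0.00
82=82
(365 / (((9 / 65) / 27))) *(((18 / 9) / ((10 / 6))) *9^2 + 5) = 7274085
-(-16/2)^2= -64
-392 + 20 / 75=-5876 / 15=-391.73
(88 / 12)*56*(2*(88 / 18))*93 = 3360896 / 9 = 373432.89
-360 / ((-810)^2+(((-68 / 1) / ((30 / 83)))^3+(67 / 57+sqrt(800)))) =29606512500000 * sqrt(2) / 148166732768536099880569+8885977946522145000 / 148166732768536099880569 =0.00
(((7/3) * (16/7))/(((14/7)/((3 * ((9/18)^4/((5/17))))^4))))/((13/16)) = 2255067/4160000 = 0.54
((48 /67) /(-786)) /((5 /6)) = -48 /43885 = -0.00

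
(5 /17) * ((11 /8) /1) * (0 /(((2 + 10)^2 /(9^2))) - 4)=-55 /34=-1.62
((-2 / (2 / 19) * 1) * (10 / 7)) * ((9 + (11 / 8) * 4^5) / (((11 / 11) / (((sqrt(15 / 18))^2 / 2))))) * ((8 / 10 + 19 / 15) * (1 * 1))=-4173065 / 126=-33119.56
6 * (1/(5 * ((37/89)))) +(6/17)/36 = 54653/18870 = 2.90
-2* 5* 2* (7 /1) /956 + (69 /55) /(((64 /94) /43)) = 33266711 /420640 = 79.09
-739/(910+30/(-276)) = -0.81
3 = 3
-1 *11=-11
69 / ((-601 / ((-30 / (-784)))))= -1035 / 235592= -0.00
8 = 8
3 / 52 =0.06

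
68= 68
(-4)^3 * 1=-64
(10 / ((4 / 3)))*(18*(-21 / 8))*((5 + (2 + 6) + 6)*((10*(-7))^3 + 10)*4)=9237578175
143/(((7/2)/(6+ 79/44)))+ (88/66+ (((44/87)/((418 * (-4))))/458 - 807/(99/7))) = 4376644783/16655628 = 262.77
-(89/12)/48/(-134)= 89/77184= 0.00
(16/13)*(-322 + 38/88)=-56596/143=-395.78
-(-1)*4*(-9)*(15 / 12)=-45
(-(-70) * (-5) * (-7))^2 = 6002500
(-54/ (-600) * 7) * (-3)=-189/ 100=-1.89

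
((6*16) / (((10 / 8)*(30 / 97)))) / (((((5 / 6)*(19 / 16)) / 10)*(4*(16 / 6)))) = 111744 / 475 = 235.25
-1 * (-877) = 877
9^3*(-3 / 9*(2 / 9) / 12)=-9 / 2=-4.50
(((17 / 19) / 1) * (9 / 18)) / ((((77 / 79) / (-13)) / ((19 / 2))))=-17459 / 308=-56.69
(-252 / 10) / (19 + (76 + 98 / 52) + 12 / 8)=-0.26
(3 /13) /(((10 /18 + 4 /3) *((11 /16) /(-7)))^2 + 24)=3048192 /317466565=0.01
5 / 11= 0.45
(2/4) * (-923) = -923/2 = -461.50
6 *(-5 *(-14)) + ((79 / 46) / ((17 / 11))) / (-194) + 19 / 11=703763853 / 1668788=421.72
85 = 85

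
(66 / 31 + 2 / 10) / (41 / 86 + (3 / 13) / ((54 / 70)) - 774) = -3632382 / 1205928055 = -0.00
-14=-14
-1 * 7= -7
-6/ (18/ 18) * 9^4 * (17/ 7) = -669222/ 7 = -95603.14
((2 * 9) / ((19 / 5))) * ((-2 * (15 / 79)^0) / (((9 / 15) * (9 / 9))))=-300 / 19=-15.79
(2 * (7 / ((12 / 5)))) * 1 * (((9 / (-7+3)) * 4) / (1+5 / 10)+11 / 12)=-2135 / 72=-29.65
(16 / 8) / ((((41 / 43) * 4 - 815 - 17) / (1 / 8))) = -43 / 142448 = -0.00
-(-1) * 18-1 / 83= 1493 / 83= 17.99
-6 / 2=-3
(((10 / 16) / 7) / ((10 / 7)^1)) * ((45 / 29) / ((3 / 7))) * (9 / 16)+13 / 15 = 110687 / 111360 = 0.99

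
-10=-10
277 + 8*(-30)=37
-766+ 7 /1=-759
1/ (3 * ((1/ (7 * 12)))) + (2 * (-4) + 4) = 24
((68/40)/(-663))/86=-1/33540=-0.00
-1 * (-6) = 6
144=144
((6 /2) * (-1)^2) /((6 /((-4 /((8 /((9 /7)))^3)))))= -729 /87808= -0.01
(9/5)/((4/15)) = 27/4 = 6.75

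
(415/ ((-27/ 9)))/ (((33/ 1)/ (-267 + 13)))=1064.75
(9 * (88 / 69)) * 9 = 2376 / 23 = 103.30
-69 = -69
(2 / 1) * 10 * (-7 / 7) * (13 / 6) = -130 / 3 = -43.33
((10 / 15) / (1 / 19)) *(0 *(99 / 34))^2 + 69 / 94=69 / 94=0.73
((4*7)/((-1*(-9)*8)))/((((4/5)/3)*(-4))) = -35/96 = -0.36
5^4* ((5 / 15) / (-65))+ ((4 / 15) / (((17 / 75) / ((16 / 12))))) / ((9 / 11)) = -7685 / 5967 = -1.29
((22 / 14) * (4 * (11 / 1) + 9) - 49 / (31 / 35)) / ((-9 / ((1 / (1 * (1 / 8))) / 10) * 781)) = -24272 / 7626465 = -0.00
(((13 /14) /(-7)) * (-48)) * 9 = 57.31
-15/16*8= -7.50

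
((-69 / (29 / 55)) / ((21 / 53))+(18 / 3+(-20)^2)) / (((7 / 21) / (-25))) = -1152975 / 203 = -5679.68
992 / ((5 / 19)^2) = 358112 / 25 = 14324.48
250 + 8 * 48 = 634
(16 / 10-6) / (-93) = 22 / 465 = 0.05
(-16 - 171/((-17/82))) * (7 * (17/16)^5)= 4019448125/524288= 7666.49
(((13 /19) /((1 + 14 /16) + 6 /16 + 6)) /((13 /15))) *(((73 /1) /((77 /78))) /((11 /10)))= 1138800 /177023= 6.43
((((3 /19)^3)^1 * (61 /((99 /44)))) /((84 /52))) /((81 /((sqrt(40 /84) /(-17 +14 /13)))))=-41236 * sqrt(210) /16905713391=-0.00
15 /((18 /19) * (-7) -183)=-95 /1201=-0.08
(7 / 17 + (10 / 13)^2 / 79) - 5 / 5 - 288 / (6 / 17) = -185336882 / 226967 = -816.58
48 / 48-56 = -55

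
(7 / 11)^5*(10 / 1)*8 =1344560 / 161051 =8.35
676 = 676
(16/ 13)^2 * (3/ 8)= 96/ 169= 0.57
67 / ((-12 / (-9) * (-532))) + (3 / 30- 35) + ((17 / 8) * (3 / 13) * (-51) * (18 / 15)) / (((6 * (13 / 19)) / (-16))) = 29480327 / 359632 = 81.97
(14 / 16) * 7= 49 / 8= 6.12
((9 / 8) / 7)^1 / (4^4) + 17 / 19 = 243883 / 272384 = 0.90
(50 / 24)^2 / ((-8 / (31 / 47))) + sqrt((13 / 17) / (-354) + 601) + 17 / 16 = 38153 / 54144 + sqrt(21765932490) / 6018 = 25.22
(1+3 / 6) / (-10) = -3 / 20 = -0.15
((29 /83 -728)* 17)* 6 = -6160290 /83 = -74220.36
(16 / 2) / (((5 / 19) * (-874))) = -4 / 115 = -0.03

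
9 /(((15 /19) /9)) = 513 /5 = 102.60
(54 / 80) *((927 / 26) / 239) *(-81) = -2027349 / 248560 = -8.16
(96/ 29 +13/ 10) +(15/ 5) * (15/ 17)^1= 35779/ 4930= 7.26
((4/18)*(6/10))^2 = 4/225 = 0.02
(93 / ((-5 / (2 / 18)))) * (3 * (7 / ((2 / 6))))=-651 / 5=-130.20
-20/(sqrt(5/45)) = -60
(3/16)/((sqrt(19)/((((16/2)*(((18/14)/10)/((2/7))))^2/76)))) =243*sqrt(19)/144400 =0.01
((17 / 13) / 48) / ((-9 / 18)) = -17 / 312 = -0.05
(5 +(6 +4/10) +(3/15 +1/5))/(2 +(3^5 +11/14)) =826/17205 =0.05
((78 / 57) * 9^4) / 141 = 56862 / 893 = 63.68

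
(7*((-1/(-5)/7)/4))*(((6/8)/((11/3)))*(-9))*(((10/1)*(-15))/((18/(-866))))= -58455/88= -664.26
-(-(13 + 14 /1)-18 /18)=28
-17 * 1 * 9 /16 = -153 /16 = -9.56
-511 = -511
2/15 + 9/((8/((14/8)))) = 1009/480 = 2.10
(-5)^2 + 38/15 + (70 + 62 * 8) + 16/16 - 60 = 8018/15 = 534.53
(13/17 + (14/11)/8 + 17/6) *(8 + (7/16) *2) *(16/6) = 598601/6732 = 88.92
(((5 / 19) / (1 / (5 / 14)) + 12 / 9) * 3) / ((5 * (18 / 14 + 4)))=1139 / 7030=0.16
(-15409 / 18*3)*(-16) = 123272 / 3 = 41090.67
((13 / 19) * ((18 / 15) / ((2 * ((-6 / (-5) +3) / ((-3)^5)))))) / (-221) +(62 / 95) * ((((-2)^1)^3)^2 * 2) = 945599 / 11305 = 83.64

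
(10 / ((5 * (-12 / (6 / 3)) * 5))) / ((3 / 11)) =-0.24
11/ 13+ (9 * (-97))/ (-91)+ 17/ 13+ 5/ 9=10076/ 819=12.30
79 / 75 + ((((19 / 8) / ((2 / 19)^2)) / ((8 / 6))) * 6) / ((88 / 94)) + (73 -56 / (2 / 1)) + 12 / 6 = 1078.36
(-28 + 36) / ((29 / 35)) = 280 / 29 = 9.66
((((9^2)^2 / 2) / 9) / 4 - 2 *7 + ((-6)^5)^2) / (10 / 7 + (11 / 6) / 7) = 10158330525 / 284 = 35768769.45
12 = 12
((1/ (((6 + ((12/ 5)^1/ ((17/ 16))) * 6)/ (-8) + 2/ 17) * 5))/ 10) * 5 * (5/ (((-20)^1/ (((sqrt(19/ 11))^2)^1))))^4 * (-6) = 6646371/ 741185984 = 0.01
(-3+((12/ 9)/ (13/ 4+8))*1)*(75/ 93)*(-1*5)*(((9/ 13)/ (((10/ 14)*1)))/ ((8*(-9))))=-13615/ 87048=-0.16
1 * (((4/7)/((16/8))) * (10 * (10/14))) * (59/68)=1475/833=1.77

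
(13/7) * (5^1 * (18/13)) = 90/7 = 12.86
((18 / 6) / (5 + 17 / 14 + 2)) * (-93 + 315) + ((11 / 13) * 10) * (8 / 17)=2161804 / 25415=85.06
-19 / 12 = -1.58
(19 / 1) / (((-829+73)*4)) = -19 / 3024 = -0.01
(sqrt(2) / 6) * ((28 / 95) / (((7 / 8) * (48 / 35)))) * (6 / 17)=14 * sqrt(2) / 969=0.02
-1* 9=-9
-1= -1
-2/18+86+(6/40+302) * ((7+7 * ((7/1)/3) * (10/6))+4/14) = 2207617/210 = 10512.46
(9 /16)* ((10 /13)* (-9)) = -405 /104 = -3.89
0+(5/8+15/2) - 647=-5111/8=-638.88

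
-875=-875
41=41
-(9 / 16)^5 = -59049 / 1048576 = -0.06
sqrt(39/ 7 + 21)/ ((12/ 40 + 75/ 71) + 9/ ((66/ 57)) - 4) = 3905 * sqrt(1302)/ 140203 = 1.01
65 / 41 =1.59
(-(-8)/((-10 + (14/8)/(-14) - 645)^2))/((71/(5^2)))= 12800/1950233751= 0.00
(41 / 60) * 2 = 41 / 30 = 1.37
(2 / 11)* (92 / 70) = 92 / 385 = 0.24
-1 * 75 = -75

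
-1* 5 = -5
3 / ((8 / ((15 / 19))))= 45 / 152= 0.30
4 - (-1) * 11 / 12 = 59 / 12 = 4.92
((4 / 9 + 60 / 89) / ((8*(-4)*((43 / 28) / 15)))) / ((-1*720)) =49 / 103329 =0.00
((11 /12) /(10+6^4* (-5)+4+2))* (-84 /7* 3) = 33 /6464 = 0.01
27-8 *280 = -2213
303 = 303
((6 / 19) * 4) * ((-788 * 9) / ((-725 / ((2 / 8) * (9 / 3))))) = 127656 / 13775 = 9.27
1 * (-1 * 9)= -9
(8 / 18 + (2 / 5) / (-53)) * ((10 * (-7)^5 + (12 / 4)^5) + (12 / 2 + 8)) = -174861146 / 2385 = -73317.04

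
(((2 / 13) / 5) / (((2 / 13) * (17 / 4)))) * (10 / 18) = 0.03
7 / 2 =3.50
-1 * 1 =-1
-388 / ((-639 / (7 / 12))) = 679 / 1917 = 0.35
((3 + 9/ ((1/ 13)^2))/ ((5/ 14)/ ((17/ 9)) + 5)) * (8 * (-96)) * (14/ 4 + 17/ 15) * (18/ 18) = -6453371904/ 6175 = -1045080.47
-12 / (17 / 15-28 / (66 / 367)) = 660 / 8501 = 0.08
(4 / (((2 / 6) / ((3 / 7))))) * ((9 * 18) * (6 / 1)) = 34992 / 7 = 4998.86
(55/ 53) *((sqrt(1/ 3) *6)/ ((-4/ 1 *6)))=-55 *sqrt(3)/ 636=-0.15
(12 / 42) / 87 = 2 / 609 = 0.00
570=570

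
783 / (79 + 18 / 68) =26622 / 2695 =9.88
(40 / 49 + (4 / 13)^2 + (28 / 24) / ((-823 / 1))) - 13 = -494396209 / 40891578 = -12.09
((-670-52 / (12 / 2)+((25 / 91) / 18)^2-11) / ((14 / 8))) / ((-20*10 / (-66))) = -20354459257 / 156510900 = -130.05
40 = 40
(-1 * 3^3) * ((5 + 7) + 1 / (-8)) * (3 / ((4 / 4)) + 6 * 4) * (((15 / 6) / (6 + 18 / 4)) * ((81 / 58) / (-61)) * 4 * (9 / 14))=84144825 / 693448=121.34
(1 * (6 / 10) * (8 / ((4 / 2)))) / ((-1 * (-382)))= 6 / 955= 0.01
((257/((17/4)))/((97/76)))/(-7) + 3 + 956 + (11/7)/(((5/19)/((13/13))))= 55302686/57715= 958.20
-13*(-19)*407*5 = 502645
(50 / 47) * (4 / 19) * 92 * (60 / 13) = 1104000 / 11609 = 95.10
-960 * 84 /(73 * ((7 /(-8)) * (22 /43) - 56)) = 1981440 /101251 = 19.57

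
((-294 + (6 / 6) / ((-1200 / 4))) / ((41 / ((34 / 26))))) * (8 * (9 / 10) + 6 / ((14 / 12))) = -115.74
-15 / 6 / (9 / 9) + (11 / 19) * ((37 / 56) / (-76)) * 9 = -205823 / 80864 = -2.55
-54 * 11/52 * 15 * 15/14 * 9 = -601425/364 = -1652.27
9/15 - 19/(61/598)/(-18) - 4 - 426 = -1150298/2745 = -419.05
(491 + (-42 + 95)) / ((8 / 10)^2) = 850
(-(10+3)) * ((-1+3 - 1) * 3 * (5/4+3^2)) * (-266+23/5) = 2089893/20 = 104494.65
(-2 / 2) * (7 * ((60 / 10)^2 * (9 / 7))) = -324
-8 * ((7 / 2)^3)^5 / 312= -4747561509943 / 1277952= -3714976.39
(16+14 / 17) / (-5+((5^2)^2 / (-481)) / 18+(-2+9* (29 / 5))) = 0.37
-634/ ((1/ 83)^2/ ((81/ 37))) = -353777706/ 37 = -9561559.62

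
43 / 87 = 0.49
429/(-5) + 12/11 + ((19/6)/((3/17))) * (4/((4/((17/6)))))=-201167/5940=-33.87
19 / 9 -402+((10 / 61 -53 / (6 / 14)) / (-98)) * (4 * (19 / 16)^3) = -21566116951 / 55093248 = -391.45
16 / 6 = 2.67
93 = 93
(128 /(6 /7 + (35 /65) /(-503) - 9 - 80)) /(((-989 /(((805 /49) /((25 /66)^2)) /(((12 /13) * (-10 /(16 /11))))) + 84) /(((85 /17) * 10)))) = -35906956800 /68647914527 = -0.52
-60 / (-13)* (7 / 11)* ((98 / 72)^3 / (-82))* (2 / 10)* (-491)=404359613 / 45590688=8.87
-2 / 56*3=-0.11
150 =150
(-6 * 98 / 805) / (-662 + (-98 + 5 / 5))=28 / 29095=0.00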